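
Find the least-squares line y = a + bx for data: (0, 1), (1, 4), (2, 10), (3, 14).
a = 1/2, b = 9/2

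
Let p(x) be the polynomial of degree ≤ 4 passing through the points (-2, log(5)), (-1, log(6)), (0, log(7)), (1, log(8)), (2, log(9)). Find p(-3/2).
log(6*2**(3/4)*3**(1/64)*5**(35/128)*7**(29/64)/7)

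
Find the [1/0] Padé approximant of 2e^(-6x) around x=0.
2 - 12*x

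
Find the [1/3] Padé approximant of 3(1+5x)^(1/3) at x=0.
(25*x/2 + 3)/(125*x**3/81 - 25*x**2/18 + 5*x/2 + 1)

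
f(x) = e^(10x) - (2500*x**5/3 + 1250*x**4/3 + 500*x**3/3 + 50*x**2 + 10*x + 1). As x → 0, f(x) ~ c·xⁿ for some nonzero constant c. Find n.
6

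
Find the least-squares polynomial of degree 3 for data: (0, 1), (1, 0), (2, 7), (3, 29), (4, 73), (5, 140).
25/21 + (-293/63)x + (43/21)x² + (8/9)x³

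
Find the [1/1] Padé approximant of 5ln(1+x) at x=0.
5*x/(x/2 + 1)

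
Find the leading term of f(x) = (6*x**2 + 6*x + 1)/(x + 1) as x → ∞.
6*x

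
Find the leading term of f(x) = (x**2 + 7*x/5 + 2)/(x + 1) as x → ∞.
x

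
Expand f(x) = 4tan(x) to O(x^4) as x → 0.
4*x + 4*x**3/3 + O(x**4)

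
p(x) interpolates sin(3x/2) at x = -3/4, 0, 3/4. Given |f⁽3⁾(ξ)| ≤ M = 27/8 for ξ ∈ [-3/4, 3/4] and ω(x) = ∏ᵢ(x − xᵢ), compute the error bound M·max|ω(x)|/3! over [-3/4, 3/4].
27*sqrt(3)/512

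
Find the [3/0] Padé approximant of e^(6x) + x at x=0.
36*x**3 + 18*x**2 + 7*x + 1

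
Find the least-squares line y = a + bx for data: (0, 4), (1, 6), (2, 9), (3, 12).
a = 37/10, b = 27/10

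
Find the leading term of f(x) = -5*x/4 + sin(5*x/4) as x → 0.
-125*x**3/384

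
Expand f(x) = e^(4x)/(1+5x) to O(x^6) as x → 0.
1 - x + 13*x**2 - 163*x**3/3 + 847*x**4/3 - 21047*x**5/15 + O(x**6)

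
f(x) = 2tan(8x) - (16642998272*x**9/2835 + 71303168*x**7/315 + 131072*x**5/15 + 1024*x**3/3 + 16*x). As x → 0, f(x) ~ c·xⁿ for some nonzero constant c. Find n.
11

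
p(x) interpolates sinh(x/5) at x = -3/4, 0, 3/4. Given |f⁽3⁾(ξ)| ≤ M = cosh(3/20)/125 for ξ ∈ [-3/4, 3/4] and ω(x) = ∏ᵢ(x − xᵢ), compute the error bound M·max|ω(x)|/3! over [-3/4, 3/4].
sqrt(3)*cosh(3/20)/8000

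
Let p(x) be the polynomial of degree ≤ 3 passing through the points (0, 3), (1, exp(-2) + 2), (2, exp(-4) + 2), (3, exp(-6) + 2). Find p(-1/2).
(-35*exp(4) - 5 + 21*exp(2) + 67*exp(6))*exp(-6)/16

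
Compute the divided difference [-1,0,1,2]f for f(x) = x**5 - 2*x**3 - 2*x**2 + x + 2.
3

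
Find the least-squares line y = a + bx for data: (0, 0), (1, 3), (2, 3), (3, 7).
a = 1/10, b = 21/10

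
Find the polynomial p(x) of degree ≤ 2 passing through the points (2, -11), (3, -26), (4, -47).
1 - 3*x**2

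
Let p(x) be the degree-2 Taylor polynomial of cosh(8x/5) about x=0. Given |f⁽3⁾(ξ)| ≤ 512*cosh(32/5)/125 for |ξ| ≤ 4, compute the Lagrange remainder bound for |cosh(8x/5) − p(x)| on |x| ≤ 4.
16384*cosh(32/5)/375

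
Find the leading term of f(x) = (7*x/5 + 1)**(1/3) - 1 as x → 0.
7*x/15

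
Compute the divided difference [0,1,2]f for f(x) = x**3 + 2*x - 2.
3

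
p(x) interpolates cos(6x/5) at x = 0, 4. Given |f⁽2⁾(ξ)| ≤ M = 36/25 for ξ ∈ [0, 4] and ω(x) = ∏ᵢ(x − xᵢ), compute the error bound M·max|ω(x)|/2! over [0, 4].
72/25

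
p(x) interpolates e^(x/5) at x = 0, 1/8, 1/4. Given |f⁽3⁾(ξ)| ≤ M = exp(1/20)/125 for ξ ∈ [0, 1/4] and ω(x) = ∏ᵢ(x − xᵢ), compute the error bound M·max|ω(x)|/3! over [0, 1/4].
sqrt(3)*exp(1/20)/1728000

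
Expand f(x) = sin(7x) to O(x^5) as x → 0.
7*x - 343*x**3/6 + O(x**5)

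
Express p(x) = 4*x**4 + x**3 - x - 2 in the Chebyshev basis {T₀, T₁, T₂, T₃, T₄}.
(-1/2)T₀ + (-1/4)T₁ + (2)T₂ + (1/4)T₃ + (1/2)T₄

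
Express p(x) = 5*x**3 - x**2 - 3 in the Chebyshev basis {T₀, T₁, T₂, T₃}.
(-7/2)T₀ + (15/4)T₁ + (-1/2)T₂ + (5/4)T₃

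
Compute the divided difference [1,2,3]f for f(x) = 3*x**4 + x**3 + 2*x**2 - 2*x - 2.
83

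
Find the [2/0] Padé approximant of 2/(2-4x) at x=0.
4*x**2 + 2*x + 1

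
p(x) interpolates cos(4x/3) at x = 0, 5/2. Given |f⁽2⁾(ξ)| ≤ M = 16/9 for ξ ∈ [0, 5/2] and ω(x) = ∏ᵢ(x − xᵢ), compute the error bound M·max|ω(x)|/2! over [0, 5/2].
25/18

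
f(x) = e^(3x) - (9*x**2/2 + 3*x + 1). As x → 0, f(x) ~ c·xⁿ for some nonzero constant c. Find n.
3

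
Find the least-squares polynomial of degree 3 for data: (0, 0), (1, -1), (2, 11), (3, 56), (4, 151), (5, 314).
11/126 + (-1763/756)x + (-521/252)x² + (163/54)x³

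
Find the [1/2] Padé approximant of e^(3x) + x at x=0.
(65*x/23 + 1)/(9*x**2/46 - 27*x/23 + 1)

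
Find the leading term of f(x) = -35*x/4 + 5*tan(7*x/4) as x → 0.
1715*x**3/192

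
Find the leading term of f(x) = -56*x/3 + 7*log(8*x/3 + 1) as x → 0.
-224*x**2/9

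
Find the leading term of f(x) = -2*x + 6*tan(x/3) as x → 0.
2*x**3/27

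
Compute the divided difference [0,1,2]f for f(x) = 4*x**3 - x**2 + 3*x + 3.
11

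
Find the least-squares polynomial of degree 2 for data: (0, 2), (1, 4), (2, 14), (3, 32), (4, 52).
52/35 + (8/35)x + (22/7)x²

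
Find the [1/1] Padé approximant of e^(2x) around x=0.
(x + 1)/(1 - x)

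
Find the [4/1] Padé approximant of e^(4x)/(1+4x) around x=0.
(1696*x**4/135 + 448*x**3/45 + 8*x**2 + 176*x/45 + 1)/(176*x/45 + 1)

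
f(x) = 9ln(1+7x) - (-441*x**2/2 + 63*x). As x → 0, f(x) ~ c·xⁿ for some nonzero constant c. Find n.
3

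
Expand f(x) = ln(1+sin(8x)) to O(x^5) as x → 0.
8*x - 32*x**2 + 256*x**3/3 - 1024*x**4/3 + O(x**5)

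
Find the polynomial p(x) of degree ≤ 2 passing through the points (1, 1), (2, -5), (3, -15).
3 - 2*x**2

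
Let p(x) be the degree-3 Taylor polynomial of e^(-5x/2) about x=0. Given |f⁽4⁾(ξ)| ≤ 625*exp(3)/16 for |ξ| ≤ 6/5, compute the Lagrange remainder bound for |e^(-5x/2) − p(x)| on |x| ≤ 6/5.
27*exp(3)/8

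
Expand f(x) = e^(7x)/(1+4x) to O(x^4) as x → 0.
1 + 3*x + 25*x**2/2 + 43*x**3/6 + O(x**4)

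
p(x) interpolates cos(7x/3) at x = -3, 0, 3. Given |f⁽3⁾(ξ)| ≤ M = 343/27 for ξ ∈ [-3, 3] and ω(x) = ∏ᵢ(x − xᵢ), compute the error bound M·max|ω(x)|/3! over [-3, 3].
343*sqrt(3)/27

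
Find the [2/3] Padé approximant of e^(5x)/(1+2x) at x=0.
(125*x**2/52 + 30*x/13 + 1)/(425*x**3/156 - 105*x**2/52 - 9*x/13 + 1)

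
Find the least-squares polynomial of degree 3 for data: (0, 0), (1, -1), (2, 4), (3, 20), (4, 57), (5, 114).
19/126 + (-2209/756)x + (131/252)x² + (25/27)x³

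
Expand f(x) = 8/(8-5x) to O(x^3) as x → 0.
1 + 5*x/8 + 25*x**2/64 + O(x**3)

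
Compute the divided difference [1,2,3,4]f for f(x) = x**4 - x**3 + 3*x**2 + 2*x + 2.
9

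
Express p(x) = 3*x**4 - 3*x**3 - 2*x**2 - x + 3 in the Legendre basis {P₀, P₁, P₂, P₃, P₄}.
(44/15)P₀ + (-14/5)P₁ + (8/21)P₂ + (-6/5)P₃ + (24/35)P₄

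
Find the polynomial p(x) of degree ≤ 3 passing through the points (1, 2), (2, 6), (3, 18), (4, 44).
x**3 - 2*x**2 + 3*x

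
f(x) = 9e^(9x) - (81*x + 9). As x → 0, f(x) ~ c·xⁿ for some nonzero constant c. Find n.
2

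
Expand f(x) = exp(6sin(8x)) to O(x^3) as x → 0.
1 + 48*x + 1152*x**2 + O(x**3)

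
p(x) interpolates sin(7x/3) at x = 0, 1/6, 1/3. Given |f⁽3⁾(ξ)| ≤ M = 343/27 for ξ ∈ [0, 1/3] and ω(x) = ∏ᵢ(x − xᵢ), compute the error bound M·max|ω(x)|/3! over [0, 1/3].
343*sqrt(3)/157464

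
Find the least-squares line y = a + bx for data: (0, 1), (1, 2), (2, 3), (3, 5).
a = 4/5, b = 13/10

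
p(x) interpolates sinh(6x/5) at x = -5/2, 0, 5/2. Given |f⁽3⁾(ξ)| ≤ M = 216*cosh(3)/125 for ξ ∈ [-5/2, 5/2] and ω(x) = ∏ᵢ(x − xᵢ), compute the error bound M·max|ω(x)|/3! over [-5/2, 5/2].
sqrt(3)*cosh(3)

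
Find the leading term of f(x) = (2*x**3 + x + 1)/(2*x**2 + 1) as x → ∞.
x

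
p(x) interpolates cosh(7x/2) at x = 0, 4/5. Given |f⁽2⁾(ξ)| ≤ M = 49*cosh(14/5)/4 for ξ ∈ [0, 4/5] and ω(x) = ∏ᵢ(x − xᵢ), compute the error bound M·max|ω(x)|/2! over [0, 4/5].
49*cosh(14/5)/50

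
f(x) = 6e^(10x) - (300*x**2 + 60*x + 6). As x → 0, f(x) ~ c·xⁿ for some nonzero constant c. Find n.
3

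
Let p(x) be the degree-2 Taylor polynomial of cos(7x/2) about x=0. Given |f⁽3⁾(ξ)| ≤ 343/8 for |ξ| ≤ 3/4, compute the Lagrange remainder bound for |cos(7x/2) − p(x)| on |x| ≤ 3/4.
3087/1024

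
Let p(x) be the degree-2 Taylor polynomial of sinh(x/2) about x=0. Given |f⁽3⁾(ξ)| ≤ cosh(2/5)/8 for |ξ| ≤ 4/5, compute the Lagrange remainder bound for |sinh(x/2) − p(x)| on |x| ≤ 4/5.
4*cosh(2/5)/375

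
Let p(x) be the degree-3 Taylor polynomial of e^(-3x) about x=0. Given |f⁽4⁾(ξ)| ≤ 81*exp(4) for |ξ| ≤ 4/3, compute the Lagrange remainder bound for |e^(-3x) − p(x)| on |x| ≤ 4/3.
32*exp(4)/3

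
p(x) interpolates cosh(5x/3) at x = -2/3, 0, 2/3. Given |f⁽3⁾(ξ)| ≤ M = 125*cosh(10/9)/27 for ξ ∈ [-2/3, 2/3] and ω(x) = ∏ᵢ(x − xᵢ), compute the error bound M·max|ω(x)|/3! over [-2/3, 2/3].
1000*sqrt(3)*cosh(10/9)/19683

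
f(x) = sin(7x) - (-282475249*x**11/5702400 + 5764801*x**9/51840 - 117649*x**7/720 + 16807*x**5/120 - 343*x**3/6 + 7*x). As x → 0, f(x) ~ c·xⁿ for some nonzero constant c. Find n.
13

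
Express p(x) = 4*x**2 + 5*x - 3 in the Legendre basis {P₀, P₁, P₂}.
(-5/3)P₀ + (5)P₁ + (8/3)P₂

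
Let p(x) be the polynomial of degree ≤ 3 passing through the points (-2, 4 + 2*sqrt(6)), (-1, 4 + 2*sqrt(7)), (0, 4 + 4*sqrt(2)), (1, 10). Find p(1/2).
-5*sqrt(7)/8 + sqrt(6)/8 + 15*sqrt(2)/4 + 47/8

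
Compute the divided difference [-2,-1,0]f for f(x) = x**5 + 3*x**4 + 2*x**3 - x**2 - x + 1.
-1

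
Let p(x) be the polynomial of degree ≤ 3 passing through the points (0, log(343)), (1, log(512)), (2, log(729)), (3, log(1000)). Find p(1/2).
log(256*2**(5/8)*3**(1/8)*84035**(3/16)/9)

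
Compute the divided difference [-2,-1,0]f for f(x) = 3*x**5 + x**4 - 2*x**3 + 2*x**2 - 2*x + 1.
-30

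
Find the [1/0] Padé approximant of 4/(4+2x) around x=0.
1 - x/2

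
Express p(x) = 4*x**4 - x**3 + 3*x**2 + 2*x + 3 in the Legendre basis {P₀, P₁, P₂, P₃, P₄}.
(24/5)P₀ + (7/5)P₁ + (30/7)P₂ + (-2/5)P₃ + (32/35)P₄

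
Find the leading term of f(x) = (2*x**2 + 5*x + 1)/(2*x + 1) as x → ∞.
x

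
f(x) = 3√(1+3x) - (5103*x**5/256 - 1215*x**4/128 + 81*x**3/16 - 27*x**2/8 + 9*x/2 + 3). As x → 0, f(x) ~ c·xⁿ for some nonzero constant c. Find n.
6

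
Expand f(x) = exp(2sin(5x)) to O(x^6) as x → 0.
1 + 10*x + 50*x**2 + 125*x**3 - 14375*x**5/12 + O(x**6)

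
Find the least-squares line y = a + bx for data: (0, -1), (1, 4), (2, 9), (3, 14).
a = -1, b = 5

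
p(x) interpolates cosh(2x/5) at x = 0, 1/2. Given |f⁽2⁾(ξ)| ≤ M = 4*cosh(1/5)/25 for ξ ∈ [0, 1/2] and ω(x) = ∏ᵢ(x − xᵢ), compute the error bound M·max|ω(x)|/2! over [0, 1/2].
cosh(1/5)/200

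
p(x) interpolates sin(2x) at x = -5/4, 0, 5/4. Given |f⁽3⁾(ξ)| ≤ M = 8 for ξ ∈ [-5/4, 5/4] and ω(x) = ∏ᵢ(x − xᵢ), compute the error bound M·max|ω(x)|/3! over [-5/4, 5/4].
125*sqrt(3)/216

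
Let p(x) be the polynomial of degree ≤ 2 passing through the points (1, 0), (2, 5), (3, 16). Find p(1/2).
-1/4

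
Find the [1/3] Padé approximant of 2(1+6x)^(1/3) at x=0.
(10*x + 2)/(8*x**3/3 - 2*x**2 + 3*x + 1)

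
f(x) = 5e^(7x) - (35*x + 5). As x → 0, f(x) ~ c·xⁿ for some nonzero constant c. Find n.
2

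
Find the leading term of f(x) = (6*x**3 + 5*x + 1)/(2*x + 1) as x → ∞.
3*x**2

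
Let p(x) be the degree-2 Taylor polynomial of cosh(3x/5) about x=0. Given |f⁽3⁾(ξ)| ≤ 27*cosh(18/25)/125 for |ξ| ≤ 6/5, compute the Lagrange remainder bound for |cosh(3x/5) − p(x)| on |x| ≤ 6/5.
972*cosh(18/25)/15625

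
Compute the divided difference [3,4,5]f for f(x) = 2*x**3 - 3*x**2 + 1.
21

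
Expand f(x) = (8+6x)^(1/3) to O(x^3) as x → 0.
2 + x/2 - x**2/8 + O(x**3)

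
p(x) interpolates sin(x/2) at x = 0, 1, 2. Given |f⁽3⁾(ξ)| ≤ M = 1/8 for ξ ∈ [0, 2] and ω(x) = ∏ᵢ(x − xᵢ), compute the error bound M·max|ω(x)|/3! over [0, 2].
sqrt(3)/216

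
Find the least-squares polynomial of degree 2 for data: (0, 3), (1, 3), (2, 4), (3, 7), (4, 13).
16/5 + (-8/5)x + x²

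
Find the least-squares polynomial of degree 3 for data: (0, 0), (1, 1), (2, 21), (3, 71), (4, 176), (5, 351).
-5/21 + (25/63)x + (-55/42)x² + (55/18)x³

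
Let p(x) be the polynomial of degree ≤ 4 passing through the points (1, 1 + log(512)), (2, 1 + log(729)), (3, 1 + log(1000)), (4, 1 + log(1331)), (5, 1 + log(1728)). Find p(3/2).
1 + log(729*11**(21/32)*2**(75/128)*3**(57/128)*5**(23/64)/25)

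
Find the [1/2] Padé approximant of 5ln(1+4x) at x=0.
20*x/(-4*x**2/3 + 2*x + 1)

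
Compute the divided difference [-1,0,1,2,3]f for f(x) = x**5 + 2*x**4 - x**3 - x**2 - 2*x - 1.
7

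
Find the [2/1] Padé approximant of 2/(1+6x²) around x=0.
2 - 12*x**2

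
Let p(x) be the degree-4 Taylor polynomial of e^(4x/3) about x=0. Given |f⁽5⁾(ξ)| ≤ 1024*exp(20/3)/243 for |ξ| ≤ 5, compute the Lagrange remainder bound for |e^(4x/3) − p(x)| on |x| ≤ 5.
80000*exp(20/3)/729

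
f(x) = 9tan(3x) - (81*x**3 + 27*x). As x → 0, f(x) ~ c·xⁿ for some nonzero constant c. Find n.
5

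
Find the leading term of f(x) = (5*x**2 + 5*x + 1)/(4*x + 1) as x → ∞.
5*x/4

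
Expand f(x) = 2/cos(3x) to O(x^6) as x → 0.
2 + 9*x**2 + 135*x**4/4 + O(x**6)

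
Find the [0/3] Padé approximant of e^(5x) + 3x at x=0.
1/(-1997*x**3/6 + 103*x**2/2 - 8*x + 1)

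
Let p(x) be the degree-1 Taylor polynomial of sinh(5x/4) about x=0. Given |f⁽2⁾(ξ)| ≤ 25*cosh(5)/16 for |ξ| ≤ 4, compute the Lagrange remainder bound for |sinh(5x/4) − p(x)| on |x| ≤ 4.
25*cosh(5)/2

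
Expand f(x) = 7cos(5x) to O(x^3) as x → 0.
7 - 175*x**2/2 + O(x**3)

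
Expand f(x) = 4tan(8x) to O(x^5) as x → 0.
32*x + 2048*x**3/3 + O(x**5)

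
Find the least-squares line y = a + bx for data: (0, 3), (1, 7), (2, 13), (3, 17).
a = 14/5, b = 24/5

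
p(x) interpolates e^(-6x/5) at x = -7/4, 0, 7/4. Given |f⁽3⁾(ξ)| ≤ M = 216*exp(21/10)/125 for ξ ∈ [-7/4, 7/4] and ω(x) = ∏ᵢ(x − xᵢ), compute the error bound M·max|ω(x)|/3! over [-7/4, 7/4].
343*sqrt(3)*exp(21/10)/1000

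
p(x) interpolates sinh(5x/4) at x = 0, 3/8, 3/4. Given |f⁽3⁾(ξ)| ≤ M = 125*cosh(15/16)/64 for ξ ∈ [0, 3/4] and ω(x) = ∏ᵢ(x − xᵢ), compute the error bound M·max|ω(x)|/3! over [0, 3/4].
125*sqrt(3)*cosh(15/16)/32768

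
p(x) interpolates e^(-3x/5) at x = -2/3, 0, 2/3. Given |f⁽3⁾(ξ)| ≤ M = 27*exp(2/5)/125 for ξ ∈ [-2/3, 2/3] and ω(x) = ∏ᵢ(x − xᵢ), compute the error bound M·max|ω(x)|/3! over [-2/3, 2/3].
8*sqrt(3)*exp(2/5)/3375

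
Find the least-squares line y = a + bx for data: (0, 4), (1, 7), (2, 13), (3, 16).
a = 37/10, b = 21/5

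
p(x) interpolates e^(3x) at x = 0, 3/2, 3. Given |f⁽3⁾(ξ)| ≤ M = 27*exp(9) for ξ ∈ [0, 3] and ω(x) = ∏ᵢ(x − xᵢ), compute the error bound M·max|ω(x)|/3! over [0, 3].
27*sqrt(3)*exp(9)/8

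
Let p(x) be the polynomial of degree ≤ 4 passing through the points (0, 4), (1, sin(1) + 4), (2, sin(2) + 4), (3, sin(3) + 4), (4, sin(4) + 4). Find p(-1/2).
-105*sin(1)/32 + 35*sin(4)/128 - 45*sin(3)/32 + 189*sin(2)/64 + 4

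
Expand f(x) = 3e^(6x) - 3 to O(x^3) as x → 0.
18*x + 54*x**2 + O(x**3)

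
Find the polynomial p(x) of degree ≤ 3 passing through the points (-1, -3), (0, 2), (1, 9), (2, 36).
3*x**3 + x**2 + 3*x + 2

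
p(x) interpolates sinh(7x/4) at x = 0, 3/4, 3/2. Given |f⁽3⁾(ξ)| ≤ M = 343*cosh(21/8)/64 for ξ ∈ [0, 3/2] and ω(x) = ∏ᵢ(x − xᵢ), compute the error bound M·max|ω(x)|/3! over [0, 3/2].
343*sqrt(3)*cosh(21/8)/4096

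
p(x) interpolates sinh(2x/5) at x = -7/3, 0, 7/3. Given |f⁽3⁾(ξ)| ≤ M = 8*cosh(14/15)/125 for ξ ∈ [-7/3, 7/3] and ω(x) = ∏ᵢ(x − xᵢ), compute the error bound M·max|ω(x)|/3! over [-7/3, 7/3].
2744*sqrt(3)*cosh(14/15)/91125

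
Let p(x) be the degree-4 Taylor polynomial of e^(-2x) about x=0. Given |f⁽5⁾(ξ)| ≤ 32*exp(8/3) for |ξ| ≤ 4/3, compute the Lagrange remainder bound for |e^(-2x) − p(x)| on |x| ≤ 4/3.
4096*exp(8/3)/3645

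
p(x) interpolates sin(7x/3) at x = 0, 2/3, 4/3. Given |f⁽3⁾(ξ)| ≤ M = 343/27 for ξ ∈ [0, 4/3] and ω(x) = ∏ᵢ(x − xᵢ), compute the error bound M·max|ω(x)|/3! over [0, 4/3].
2744*sqrt(3)/19683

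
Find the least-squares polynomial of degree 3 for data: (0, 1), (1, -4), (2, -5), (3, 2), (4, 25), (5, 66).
65/63 + (-985/189)x + (-89/126)x² + (47/54)x³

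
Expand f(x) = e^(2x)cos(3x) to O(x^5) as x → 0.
1 + 2*x - 5*x**2/2 - 23*x**3/3 - 119*x**4/24 + O(x**5)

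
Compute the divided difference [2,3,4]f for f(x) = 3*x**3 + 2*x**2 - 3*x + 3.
29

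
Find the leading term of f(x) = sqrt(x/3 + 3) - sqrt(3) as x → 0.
sqrt(3)*x/18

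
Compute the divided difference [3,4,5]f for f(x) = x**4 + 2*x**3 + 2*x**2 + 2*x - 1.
123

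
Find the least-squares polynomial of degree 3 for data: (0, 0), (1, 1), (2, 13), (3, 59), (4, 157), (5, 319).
7/18 + (-1411/756)x + (-103/63)x² + (319/108)x³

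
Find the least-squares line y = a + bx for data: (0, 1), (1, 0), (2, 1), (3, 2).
a = 2/5, b = 2/5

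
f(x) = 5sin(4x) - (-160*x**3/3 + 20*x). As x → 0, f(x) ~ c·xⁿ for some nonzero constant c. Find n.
5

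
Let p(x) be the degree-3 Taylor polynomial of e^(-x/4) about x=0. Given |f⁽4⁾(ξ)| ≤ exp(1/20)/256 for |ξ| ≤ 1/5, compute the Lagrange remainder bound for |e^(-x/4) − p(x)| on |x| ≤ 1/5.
exp(1/20)/3840000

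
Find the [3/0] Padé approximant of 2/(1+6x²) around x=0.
2 - 12*x**2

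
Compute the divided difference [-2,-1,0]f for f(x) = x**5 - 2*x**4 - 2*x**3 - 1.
-23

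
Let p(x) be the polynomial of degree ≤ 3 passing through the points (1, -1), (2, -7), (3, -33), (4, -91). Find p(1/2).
-7/4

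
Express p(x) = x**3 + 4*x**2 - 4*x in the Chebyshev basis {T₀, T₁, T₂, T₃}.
(2)T₀ + (-13/4)T₁ + (2)T₂ + (1/4)T₃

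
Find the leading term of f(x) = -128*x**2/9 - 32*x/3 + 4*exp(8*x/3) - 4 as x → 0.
1024*x**3/81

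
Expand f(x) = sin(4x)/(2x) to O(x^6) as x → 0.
2 - 16*x**2/3 + 64*x**4/15 + O(x**6)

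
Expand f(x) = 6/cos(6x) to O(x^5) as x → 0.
6 + 108*x**2 + 1620*x**4 + O(x**5)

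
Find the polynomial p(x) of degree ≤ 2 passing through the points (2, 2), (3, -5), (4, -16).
-2*x**2 + 3*x + 4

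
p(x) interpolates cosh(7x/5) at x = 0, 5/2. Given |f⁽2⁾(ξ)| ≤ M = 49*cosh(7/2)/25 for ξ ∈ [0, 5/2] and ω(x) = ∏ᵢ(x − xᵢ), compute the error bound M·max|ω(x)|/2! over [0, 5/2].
49*cosh(7/2)/32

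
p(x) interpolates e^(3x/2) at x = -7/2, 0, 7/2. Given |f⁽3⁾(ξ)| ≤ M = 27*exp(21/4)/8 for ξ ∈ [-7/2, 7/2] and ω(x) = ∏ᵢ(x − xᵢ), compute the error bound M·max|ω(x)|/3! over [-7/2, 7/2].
343*sqrt(3)*exp(21/4)/64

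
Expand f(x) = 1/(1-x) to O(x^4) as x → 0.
1 + x + x**2 + x**3 + O(x**4)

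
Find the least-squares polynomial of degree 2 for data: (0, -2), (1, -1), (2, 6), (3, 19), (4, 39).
-67/35 + (-83/35)x + (22/7)x²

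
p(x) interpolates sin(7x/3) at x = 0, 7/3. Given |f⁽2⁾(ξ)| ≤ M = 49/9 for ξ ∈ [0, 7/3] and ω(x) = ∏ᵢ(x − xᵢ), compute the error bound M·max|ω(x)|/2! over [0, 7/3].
2401/648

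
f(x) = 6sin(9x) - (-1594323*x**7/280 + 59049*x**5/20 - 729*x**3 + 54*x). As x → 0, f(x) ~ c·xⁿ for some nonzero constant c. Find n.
9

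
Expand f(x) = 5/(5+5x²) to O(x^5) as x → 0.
1 - x**2 + x**4 + O(x**5)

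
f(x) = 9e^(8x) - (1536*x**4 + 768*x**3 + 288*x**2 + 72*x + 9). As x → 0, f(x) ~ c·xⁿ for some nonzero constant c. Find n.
5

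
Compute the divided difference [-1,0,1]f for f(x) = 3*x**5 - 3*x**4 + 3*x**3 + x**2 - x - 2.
-2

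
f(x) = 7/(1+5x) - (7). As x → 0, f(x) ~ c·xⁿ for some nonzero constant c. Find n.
1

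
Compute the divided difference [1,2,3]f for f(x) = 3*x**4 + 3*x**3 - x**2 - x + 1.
92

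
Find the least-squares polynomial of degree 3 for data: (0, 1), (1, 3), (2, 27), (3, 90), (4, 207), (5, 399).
8/9 + (-971/378)x + (131/63)x² + (155/54)x³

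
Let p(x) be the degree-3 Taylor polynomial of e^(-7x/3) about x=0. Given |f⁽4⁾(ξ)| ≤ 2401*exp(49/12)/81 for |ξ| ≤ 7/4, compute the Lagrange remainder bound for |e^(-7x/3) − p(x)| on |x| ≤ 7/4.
5764801*exp(49/12)/497664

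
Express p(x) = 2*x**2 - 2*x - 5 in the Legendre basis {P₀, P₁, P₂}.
(-13/3)P₀ + (-2)P₁ + (4/3)P₂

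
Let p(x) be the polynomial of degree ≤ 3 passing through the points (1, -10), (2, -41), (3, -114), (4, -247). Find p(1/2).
-37/8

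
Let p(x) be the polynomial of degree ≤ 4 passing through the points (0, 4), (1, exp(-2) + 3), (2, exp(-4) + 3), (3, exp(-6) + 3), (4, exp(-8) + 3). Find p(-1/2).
(-420*exp(6) - 180*exp(2) + 35 + 378*exp(4) + 699*exp(8))*exp(-8)/128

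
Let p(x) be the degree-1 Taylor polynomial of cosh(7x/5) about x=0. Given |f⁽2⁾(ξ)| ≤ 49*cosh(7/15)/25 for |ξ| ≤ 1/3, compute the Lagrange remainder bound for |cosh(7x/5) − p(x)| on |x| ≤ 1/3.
49*cosh(7/15)/450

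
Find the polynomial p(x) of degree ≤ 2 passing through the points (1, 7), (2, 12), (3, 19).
x**2 + 2*x + 4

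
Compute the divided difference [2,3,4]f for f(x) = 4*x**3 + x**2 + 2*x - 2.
37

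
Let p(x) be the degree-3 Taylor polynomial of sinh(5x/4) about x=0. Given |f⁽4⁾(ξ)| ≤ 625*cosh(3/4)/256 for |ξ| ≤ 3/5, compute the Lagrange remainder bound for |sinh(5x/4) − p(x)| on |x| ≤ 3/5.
27*cosh(3/4)/2048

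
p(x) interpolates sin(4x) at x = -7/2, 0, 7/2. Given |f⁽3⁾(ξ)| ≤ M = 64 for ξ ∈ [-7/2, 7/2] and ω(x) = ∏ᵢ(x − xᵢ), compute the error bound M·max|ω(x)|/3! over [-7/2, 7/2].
2744*sqrt(3)/27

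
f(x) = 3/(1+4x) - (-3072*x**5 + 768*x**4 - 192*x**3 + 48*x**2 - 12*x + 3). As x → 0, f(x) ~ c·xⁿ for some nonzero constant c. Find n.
6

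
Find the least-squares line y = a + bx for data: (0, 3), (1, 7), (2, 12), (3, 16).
a = 29/10, b = 22/5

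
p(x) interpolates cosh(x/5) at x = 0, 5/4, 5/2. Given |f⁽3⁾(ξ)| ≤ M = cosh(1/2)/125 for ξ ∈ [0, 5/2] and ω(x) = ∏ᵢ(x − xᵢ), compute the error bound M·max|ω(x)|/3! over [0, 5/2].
sqrt(3)*cosh(1/2)/1728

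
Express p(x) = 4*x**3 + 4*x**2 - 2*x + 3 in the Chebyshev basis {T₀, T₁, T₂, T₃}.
(5)T₀ + T₁ + (2)T₂ + T₃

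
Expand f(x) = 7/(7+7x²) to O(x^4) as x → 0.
1 - x**2 + O(x**4)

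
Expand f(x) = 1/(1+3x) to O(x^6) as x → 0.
1 - 3*x + 9*x**2 - 27*x**3 + 81*x**4 - 243*x**5 + O(x**6)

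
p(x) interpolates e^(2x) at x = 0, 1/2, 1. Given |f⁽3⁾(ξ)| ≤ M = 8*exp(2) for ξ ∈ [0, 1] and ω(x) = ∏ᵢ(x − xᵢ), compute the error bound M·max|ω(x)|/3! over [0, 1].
sqrt(3)*exp(2)/27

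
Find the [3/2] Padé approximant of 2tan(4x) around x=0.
(-128*x**3/15 + 8*x)/(1 - 32*x**2/5)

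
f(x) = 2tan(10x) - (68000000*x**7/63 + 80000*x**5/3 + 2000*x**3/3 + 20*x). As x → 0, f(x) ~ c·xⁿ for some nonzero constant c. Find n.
9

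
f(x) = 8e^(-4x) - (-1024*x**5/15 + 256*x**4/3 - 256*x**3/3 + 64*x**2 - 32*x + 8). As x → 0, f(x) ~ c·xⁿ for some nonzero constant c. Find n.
6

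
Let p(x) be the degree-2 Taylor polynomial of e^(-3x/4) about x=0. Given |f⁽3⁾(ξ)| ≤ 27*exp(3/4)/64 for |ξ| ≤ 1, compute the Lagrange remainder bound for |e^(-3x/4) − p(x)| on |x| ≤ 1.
9*exp(3/4)/128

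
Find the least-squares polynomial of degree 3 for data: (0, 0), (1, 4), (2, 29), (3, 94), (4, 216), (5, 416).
-1/21 + (-4/63)x + (23/21)x² + (28/9)x³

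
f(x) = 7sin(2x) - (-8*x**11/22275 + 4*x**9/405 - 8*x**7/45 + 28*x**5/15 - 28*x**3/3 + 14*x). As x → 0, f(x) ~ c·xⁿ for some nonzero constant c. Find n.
13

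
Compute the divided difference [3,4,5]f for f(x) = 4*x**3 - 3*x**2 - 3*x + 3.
45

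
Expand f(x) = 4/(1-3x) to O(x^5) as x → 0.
4 + 12*x + 36*x**2 + 108*x**3 + 324*x**4 + O(x**5)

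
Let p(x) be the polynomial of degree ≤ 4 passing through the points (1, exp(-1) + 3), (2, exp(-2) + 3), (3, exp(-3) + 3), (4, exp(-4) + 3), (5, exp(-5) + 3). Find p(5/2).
(-5*exp(4) - 20*e + 3 + 90*exp(2) + 60*exp(3) + 384*exp(5))*exp(-5)/128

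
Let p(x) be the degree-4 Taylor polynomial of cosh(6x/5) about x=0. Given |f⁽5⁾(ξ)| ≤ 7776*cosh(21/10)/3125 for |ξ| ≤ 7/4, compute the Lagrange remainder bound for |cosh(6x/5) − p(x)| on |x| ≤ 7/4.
1361367*cosh(21/10)/4000000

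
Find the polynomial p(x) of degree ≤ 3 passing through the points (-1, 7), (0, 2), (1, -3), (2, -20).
-2*x**3 - 3*x + 2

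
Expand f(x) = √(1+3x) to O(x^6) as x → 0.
1 + 3*x/2 - 9*x**2/8 + 27*x**3/16 - 405*x**4/128 + 1701*x**5/256 + O(x**6)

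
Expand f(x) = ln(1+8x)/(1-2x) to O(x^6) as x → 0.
8*x - 16*x**2 + 416*x**3/3 - 2240*x**4/3 + 75904*x**5/15 + O(x**6)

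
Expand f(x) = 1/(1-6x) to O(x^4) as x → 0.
1 + 6*x + 36*x**2 + 216*x**3 + O(x**4)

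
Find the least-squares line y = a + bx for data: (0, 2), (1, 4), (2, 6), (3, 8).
a = 2, b = 2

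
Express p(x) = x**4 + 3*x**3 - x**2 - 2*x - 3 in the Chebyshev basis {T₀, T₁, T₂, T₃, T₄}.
(-25/8)T₀ + (1/4)T₁ + (3/4)T₃ + (1/8)T₄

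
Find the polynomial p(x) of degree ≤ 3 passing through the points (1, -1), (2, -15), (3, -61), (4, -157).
-3*x**3 + 2*x**2 + x - 1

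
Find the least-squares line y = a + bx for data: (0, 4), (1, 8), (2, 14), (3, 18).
a = 19/5, b = 24/5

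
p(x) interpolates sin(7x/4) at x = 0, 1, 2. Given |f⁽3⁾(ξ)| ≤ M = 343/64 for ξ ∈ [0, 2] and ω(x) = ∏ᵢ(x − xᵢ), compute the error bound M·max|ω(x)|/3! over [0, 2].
343*sqrt(3)/1728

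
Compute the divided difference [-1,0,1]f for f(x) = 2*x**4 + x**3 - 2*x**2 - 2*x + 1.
0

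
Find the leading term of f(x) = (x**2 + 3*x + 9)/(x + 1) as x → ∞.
x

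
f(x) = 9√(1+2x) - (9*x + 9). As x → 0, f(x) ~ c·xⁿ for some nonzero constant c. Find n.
2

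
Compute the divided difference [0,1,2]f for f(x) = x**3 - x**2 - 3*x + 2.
2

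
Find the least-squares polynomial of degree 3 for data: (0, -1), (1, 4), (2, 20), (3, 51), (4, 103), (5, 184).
-8/7 + (19/7)x + (13/7)x² + x³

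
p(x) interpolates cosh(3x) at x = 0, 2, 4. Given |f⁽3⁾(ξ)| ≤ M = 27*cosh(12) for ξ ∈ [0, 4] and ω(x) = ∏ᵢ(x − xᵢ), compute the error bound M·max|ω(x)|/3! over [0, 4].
8*sqrt(3)*cosh(12)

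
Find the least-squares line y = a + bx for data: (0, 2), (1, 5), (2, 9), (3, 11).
a = 21/10, b = 31/10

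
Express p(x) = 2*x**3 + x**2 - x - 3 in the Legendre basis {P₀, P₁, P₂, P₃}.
(-8/3)P₀ + (1/5)P₁ + (2/3)P₂ + (4/5)P₃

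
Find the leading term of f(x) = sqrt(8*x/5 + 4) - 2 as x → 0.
2*x/5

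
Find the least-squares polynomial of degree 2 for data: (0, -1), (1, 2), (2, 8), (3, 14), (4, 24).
-1 + (11/5)x + x²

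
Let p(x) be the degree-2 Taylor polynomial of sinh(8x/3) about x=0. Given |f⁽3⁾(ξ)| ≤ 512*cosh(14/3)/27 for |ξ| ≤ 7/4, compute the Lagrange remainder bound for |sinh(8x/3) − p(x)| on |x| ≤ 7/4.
1372*cosh(14/3)/81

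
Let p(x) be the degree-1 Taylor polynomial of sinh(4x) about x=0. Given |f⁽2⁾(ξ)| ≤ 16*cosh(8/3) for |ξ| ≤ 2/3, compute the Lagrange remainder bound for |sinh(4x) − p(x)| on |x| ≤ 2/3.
32*cosh(8/3)/9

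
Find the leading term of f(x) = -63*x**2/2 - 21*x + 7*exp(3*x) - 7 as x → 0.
63*x**3/2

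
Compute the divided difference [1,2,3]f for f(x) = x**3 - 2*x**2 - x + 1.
4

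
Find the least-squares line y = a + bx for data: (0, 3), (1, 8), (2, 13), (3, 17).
a = 16/5, b = 47/10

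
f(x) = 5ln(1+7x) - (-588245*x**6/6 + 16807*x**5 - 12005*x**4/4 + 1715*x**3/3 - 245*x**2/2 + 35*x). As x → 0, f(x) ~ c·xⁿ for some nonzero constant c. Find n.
7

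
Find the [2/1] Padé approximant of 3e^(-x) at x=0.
(x**2/2 - 2*x + 3)/(x/3 + 1)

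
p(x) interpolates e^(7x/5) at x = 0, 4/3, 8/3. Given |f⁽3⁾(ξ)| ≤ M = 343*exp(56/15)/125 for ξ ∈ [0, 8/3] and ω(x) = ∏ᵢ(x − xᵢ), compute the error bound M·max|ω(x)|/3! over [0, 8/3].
21952*sqrt(3)*exp(56/15)/91125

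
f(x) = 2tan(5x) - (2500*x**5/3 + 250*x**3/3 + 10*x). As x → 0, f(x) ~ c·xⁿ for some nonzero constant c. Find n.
7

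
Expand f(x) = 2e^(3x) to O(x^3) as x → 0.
2 + 6*x + 9*x**2 + O(x**3)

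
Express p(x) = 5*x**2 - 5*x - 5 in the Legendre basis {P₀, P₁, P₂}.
(-10/3)P₀ + (-5)P₁ + (10/3)P₂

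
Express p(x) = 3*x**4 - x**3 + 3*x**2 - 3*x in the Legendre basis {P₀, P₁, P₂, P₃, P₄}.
(8/5)P₀ + (-18/5)P₁ + (26/7)P₂ + (-2/5)P₃ + (24/35)P₄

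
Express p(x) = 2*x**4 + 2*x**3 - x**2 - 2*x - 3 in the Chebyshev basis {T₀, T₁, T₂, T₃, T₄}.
(-11/4)T₀ + (-1/2)T₁ + (1/2)T₂ + (1/2)T₃ + (1/4)T₄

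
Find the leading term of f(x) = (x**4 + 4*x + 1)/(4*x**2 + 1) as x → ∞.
x**2/4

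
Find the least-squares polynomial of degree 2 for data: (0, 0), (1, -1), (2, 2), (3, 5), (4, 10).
-2/7 + (-29/35)x + (6/7)x²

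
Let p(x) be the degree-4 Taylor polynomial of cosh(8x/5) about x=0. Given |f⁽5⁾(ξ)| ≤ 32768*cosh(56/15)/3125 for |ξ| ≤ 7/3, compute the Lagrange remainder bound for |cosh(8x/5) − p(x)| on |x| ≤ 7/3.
68841472*cosh(56/15)/11390625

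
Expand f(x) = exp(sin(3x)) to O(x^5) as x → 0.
1 + 3*x + 9*x**2/2 - 81*x**4/8 + O(x**5)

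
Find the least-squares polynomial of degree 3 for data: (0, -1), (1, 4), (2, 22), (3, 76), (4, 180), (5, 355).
-109/126 + (2263/756)x + (-437/252)x² + (83/27)x³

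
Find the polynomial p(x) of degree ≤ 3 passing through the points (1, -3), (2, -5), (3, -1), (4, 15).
x**3 - 3*x**2 - 1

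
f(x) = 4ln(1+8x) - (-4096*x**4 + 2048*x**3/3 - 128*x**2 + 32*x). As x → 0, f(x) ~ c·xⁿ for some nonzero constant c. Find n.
5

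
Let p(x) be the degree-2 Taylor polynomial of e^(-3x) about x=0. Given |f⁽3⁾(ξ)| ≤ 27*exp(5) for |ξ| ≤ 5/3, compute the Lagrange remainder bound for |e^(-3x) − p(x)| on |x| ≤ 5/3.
125*exp(5)/6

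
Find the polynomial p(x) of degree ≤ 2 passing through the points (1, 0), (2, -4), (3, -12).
-2*x**2 + 2*x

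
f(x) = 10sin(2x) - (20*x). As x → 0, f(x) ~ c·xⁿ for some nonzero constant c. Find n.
3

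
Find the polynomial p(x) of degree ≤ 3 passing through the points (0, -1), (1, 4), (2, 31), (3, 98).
3*x**3 + 2*x**2 - 1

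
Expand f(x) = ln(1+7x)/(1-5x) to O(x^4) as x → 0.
7*x + 21*x**2/2 + 1001*x**3/6 + O(x**4)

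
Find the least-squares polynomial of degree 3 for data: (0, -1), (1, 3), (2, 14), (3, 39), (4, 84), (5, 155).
-121/126 + (1681/756)x + (71/126)x² + (113/108)x³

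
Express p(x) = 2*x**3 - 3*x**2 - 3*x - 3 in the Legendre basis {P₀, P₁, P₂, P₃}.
(-4)P₀ + (-9/5)P₁ + (-2)P₂ + (4/5)P₃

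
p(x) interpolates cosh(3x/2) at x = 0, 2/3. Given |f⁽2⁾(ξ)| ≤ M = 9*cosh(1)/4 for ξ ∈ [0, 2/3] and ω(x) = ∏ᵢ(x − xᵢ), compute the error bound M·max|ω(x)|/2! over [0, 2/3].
cosh(1)/8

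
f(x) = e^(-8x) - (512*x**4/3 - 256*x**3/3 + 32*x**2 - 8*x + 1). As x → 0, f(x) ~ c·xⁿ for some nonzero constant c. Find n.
5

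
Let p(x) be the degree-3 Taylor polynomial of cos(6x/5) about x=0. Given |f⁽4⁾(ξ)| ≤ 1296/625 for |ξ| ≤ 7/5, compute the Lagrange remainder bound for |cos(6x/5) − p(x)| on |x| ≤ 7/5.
129654/390625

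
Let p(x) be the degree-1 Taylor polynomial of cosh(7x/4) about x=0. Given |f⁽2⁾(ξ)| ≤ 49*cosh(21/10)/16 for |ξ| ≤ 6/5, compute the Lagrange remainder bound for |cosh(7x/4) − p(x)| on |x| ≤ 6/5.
441*cosh(21/10)/200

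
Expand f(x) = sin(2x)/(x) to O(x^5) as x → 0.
2 - 4*x**2/3 + 4*x**4/15 + O(x**5)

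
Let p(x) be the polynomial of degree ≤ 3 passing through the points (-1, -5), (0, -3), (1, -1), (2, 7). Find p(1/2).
-19/8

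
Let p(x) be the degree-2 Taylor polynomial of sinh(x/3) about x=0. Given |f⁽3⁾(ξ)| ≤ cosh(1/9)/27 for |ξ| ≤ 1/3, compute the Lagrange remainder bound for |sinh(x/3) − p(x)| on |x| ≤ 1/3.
cosh(1/9)/4374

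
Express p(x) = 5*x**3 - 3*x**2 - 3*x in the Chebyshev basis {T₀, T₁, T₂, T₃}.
(-3/2)T₀ + (3/4)T₁ + (-3/2)T₂ + (5/4)T₃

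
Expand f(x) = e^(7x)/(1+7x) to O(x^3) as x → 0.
1 + 49*x**2/2 + O(x**3)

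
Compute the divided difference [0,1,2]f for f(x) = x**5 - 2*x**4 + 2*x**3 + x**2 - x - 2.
8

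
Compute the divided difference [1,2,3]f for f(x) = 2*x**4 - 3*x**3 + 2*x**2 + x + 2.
34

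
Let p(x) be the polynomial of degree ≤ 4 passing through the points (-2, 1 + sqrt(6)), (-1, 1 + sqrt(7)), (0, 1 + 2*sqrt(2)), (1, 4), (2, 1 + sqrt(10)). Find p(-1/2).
-5*sqrt(6)/128 + 3*sqrt(10)/128 + 17/32 + 15*sqrt(7)/32 + 45*sqrt(2)/32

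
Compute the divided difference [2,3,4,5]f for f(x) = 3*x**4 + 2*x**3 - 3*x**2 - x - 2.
44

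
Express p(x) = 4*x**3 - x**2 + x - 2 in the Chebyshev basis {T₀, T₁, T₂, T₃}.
(-5/2)T₀ + (4)T₁ + (-1/2)T₂ + T₃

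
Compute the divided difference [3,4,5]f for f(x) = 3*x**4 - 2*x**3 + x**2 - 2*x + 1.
268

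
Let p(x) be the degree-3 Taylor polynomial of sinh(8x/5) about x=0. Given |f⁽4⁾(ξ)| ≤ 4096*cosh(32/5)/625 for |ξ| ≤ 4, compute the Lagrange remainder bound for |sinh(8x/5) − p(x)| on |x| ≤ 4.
131072*cosh(32/5)/1875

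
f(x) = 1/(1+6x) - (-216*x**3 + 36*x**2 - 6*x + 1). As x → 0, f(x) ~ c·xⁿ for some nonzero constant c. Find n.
4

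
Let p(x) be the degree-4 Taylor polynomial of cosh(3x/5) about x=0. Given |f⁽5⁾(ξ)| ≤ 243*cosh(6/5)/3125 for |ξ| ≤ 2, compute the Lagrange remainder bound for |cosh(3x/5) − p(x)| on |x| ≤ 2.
324*cosh(6/5)/15625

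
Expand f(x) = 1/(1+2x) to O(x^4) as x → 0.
1 - 2*x + 4*x**2 - 8*x**3 + O(x**4)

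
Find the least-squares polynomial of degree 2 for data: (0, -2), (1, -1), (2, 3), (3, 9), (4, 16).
-11/5 + (3/5)x + x²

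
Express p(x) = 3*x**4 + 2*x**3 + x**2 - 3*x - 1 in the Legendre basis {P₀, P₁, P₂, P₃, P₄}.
(-1/15)P₀ + (-9/5)P₁ + (50/21)P₂ + (4/5)P₃ + (24/35)P₄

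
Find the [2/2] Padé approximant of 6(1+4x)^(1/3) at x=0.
(224*x**2/9 + 28*x + 6)/(40*x**2/27 + 10*x/3 + 1)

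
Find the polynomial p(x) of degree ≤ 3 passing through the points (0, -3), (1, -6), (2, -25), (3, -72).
-2*x**3 - 2*x**2 + x - 3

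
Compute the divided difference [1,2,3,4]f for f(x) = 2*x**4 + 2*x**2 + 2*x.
20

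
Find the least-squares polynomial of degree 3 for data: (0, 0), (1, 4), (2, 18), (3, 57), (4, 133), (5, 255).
3/14 + (33/28)x + (-1/28)x² + (2)x³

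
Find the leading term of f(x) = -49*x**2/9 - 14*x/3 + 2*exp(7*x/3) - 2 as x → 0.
343*x**3/81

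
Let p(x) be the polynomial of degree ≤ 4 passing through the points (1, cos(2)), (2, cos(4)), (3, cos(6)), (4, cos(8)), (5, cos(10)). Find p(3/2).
35*cos(4)/32 - 35*cos(6)/64 + 35*cos(2)/128 + 7*cos(8)/32 - 5*cos(10)/128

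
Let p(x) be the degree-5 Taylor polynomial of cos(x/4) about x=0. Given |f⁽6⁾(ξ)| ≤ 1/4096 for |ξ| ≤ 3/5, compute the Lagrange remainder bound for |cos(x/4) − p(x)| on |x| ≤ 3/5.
81/5120000000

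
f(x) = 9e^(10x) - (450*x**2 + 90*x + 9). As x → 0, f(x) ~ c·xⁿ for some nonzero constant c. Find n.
3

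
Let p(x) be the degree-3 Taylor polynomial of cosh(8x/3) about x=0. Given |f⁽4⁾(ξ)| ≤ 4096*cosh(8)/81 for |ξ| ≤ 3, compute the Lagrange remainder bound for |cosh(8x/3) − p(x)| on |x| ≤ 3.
512*cosh(8)/3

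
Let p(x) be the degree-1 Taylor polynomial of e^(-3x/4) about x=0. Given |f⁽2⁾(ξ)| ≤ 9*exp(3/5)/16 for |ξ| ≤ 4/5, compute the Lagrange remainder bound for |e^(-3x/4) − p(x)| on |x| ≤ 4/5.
9*exp(3/5)/50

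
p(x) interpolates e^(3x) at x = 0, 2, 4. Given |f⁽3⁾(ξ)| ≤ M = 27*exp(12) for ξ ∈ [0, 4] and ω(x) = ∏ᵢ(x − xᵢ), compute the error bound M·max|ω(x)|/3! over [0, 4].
8*sqrt(3)*exp(12)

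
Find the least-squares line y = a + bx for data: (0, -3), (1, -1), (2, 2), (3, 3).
a = -29/10, b = 21/10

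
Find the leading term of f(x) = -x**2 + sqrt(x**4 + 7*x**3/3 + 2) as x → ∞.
7*x/6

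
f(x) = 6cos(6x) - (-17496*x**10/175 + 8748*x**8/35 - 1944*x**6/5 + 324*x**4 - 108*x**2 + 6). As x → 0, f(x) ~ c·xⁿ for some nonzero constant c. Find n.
12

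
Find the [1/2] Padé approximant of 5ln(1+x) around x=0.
5*x/(-x**2/12 + x/2 + 1)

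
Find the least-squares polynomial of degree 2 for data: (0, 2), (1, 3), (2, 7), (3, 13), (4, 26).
81/35 + (-57/35)x + (13/7)x²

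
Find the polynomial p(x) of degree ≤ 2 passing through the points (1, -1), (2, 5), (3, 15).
2*x**2 - 3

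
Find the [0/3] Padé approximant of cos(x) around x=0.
1/(x**2/2 + 1)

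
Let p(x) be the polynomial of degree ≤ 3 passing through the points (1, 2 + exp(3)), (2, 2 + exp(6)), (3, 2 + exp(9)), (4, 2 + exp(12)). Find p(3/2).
-5*exp(9)/16 + 2 + 5*exp(3)/16 + 15*exp(6)/16 + exp(12)/16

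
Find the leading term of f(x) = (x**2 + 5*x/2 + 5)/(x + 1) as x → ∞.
x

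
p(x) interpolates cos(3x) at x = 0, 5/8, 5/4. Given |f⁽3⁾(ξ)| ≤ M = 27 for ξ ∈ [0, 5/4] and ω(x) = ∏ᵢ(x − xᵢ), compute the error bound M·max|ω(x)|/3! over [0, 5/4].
125*sqrt(3)/512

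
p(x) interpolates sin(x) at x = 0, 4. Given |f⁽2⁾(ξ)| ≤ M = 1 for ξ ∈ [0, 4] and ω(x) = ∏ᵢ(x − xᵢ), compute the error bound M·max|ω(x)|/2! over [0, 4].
2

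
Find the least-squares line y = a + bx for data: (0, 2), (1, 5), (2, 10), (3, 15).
a = 7/5, b = 22/5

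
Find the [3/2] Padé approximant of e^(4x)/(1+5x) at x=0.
(4556*x**3/1515 + 2082*x**2/505 + 3069*x/1010 + 1)/(-4887*x**2/1010 + 4079*x/1010 + 1)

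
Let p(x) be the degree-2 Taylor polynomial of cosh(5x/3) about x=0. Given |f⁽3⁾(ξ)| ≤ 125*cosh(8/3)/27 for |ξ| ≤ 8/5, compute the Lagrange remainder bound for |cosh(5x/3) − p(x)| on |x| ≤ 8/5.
256*cosh(8/3)/81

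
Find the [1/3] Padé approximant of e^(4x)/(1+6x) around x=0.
(10*x/7 + 1)/(304*x**3/21 - 92*x**2/7 + 24*x/7 + 1)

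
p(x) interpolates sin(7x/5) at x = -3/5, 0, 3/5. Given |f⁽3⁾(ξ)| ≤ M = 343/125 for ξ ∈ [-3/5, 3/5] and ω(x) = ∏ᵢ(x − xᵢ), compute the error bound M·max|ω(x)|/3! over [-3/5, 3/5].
343*sqrt(3)/15625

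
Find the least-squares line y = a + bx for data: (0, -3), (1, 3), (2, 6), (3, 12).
a = -27/10, b = 24/5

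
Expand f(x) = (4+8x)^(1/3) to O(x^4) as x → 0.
2**(2/3) + 2*2**(2/3)*x/3 - 4*2**(2/3)*x**2/9 + 40*2**(2/3)*x**3/81 + O(x**4)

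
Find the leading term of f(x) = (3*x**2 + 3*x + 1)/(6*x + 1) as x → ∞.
x/2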